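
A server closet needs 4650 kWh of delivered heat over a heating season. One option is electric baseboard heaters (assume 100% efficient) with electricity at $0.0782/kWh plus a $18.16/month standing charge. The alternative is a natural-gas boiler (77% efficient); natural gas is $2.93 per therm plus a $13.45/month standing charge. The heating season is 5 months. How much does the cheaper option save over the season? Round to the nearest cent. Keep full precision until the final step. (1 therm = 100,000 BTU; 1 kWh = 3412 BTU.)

Heat load = 4650 kWh × 3412 = 15,865,800 BTU
Gas: input = 15,865,800 / 0.77 = 20,604,935 BTU = 206 therm → 206 × $2.93 = $603.72; + 5 × $13.45 standing = $670.97
Electric: 15,865,800 BTU / 3412 = 4,650 kWh → × $0.0782 = $363.63; + 5 × $18.16 standing = $454.43
Difference = |$670.97 − $454.43| = $216.54

$216.54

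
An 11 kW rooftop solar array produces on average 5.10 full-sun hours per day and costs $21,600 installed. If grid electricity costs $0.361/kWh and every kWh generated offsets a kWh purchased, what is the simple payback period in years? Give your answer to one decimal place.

2.9 years

Daily generation = 11 kW × 5.10 h = 56.1 kWh
Annual generation = 56.1 × 365 = 20476 kWh
Annual savings = 20476 × $0.361 = $7,392.02
Payback = $21,600 / $7,392.02 = 2.92 years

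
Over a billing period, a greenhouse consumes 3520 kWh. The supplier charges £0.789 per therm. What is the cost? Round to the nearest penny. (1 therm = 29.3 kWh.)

£94.79

3520 kWh × (0.03413 therm/kWh) = 120.1 therm
Cost = 120.1 therm × £0.789/therm = £94.79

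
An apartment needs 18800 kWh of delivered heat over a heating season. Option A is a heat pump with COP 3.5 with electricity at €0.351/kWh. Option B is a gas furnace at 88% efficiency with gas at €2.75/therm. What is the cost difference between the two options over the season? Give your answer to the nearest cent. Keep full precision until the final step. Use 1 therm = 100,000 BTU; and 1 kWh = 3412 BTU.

€119.18

Heat load = 18800 kWh × 3412 = 64,145,600 BTU
Gas: input = 64,145,600 / 0.88 = 72,892,727 BTU = 728.9 therm → 728.9 × €2.75 = €2,004.55
Heat pump: 64,145,600 BTU / 3412 = 18,800 kWh heat; / 3.5 = 5,371 kWh in → × €0.351 = €1,885.37
Difference = |€2,004.55 − €1,885.37| = €119.18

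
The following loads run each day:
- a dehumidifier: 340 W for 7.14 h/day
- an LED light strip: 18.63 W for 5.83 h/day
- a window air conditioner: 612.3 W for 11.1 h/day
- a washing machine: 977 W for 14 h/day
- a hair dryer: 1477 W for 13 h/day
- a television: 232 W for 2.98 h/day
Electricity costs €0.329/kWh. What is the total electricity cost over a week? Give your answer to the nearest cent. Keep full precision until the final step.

dehumidifier: 340 W × 7.14 h × 7 d = 16,993 Wh = 16.99 kWh
LED light strip: 18.63 W × 5.83 h × 7 d = 760 Wh = 0.7603 kWh
window air conditioner: 612.3 W × 11.1 h × 7 d = 47,576 Wh = 47.58 kWh
washing machine: 977 W × 14 h × 7 d = 95,746 Wh = 95.75 kWh
hair dryer: 1477 W × 13 h × 7 d = 134,407 Wh = 134.4 kWh
television: 232 W × 2.98 h × 7 d = 4,840 Wh = 4.84 kWh
Total energy = 16.99 + 0.7603 + 47.58 + 95.75 + 134.4 + 4.84 = 300.3 kWh
Cost = 300.3 kWh × €0.329 = €98.81

€98.81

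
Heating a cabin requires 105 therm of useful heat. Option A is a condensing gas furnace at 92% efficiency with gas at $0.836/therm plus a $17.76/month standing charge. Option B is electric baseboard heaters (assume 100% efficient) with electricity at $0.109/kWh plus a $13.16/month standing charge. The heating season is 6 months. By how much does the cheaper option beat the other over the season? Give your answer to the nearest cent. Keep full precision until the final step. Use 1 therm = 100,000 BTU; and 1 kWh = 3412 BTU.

Heat load = 105 therm × 100,000 = 10,500,000 BTU
Gas: input = 10,500,000 / 0.920 = 11,413,043 BTU = 114.1 therm → 114.1 × $0.836 = $95.41; + 6 × $17.76 standing = $201.97
Electric: 10,500,000 BTU / 3412 = 3,077 kWh → × $0.109 = $335.43; + 6 × $13.16 standing = $414.39
Difference = |$201.97 − $414.39| = $212.42

$212.42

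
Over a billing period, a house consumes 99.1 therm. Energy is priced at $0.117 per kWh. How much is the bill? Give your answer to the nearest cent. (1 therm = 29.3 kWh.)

99.1 therm × (29.3 kWh/therm) = 2,904 kWh
Cost = 2,904 kWh × $0.117/kWh = $339.72

$339.72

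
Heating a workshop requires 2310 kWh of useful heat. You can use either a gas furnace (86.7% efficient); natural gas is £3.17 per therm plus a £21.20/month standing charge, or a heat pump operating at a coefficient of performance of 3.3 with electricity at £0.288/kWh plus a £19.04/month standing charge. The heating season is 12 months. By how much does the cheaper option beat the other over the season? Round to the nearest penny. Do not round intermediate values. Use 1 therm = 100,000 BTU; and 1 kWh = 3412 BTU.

Heat load = 2310 kWh × 3412 = 7,881,720 BTU
Gas: input = 7,881,720 / 0.867 = 9,090,796 BTU = 90.91 therm → 90.91 × £3.17 = £288.18; + 12 × £21.20 standing = £542.58
Heat pump: 7,881,720 BTU / 3412 = 2,310 kWh heat; / 3.3 = 700 kWh in → × £0.288 = £201.60; + 12 × £19.04 standing = £430.08
Difference = |£542.58 − £430.08| = £112.50

£112.50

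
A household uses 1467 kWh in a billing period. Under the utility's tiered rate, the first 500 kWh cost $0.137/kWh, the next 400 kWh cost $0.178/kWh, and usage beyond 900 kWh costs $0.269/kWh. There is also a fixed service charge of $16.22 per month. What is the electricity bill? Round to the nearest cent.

First 500 kWh × $0.137 = $68.50
Next 400 kWh × $0.178 = $71.20
Remaining 567 kWh × $0.269 = $152.52
Energy charge = $292.22; + service $16.22 = $308.44

$308.44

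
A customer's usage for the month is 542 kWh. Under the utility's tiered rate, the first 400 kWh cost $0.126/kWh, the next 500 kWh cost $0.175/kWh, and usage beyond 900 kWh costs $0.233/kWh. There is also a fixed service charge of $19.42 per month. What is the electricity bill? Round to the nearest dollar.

First 400 kWh × $0.126 = $50.40
Next 142 kWh × $0.175 = $24.85
Remaining tier: 0 kWh (not reached)
Energy charge = $75.25; + service $19.42 = $94.67 ≈ $95

$95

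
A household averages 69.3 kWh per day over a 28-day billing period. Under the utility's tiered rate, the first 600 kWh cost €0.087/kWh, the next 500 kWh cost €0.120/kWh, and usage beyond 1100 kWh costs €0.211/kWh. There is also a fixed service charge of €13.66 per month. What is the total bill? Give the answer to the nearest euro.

€303

Usage = 69.3 kWh/day × 28 days = 1940.4 kWh
First 600 kWh × €0.087 = €52.20
Next 500 kWh × €0.120 = €60.00
Remaining 840.4 kWh × €0.211 = €177.32
Energy charge = €289.52; + service €13.66 = €303.18 ≈ €303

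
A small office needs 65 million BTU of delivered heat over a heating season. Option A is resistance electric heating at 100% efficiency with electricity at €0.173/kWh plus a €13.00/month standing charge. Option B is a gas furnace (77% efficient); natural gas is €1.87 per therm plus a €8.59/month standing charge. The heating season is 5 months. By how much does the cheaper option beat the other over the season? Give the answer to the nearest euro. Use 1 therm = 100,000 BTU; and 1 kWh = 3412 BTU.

Heat load = 65 × 10⁶ BTU = 65,000,000 BTU
Gas: input = 65,000,000 / 0.77 = 84,415,584 BTU = 844.2 therm → 844.2 × €1.87 = €1,578.57; + 5 × €8.59 standing = €1,621.52
Electric: 65,000,000 BTU / 3412 = 19,050 kWh → × €0.173 = €3,295.72; + 5 × €13.00 standing = €3,360.72
Difference = |€1,621.52 − €3,360.72| = €1,739.20 ≈ €1739

€1739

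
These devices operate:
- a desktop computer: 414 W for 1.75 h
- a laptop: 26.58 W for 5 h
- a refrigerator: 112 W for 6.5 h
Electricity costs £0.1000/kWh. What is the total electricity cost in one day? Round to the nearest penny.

£0.16

desktop computer: 414 W × 1.75 h = 724 Wh = 0.7245 kWh
laptop: 26.58 W × 5 h = 133 Wh = 0.1329 kWh
refrigerator: 112 W × 6.5 h = 728 Wh = 0.728 kWh
Total energy = 0.7245 + 0.1329 + 0.728 = 1.585 kWh
Cost = 1.585 kWh × £0.1000 = £0.16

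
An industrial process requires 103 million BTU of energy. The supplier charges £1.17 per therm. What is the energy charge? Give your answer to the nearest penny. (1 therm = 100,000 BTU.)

103 million BTU × (10 therm/million BTU) = 1,030 therm
Cost = 1,030 therm × £1.17/therm = £1,205.10

£1205.10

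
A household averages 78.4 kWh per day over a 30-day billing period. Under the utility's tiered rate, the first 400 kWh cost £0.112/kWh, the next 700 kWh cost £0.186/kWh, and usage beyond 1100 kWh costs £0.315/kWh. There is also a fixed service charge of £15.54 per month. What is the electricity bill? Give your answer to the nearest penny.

£584.92

Usage = 78.4 kWh/day × 30 days = 2352 kWh
First 400 kWh × £0.112 = £44.80
Next 700 kWh × £0.186 = £130.20
Remaining 1252 kWh × £0.315 = £394.38
Energy charge = £569.38; + service £15.54 = £584.92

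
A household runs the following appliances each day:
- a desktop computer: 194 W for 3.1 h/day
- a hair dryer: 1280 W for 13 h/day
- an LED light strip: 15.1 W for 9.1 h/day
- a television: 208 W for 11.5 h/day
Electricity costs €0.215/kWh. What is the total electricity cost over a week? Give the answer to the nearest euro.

desktop computer: 194 W × 3.1 h × 7 d = 4,210 Wh = 4.21 kWh
hair dryer: 1280 W × 13 h × 7 d = 116,480 Wh = 116.5 kWh
LED light strip: 15.1 W × 9.1 h × 7 d = 962 Wh = 0.9619 kWh
television: 208 W × 11.5 h × 7 d = 16,744 Wh = 16.74 kWh
Total energy = 4.21 + 116.5 + 0.9619 + 16.74 = 138.4 kWh
Cost = 138.4 kWh × €0.215 = €29.76 ≈ €30

€30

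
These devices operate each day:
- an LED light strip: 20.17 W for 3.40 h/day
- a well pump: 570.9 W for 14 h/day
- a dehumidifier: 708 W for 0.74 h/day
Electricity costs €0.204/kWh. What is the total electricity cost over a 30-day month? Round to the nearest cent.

€52.54

LED light strip: 20.17 W × 3.40 h × 30 d = 2,057 Wh = 2.057 kWh
well pump: 570.9 W × 14 h × 30 d = 239,778 Wh = 239.8 kWh
dehumidifier: 708 W × 0.74 h × 30 d = 15,718 Wh = 15.72 kWh
Total energy = 2.057 + 239.8 + 15.72 = 257.6 kWh
Cost = 257.6 kWh × €0.204 = €52.54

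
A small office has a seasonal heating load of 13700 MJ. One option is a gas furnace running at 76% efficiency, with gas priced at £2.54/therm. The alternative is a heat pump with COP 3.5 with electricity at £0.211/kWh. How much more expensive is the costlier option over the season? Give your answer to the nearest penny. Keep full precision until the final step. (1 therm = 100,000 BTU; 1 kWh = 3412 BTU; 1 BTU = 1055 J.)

Heat load = 13700 MJ = 13,700,000,000 J / 1055 = 12,985,782 BTU
Gas: input = 12,985,782 / 0.76 = 17,086,555 BTU = 170.9 therm → 170.9 × £2.54 = £434.00
Heat pump: 12,985,782 BTU / 3412 = 3,806 kWh heat; / 3.5 = 1,087 kWh in → × £0.211 = £229.44
Difference = |£434.00 − £229.44| = £204.56

£204.56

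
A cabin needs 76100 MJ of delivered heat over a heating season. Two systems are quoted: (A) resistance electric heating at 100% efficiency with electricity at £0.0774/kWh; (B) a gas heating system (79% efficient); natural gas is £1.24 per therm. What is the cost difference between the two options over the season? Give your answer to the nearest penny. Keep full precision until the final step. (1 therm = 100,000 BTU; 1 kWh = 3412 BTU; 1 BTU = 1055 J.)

£504.10

Heat load = 76100 MJ = 76,100,000,000 J / 1055 = 72,132,701 BTU
Gas: input = 72,132,701 / 0.79 = 91,307,217 BTU = 913.1 therm → 913.1 × £1.24 = £1,132.21
Electric: 72,132,701 BTU / 3412 = 21,140 kWh → × £0.0774 = £1,636.30
Difference = |£1,132.21 − £1,636.30| = £504.10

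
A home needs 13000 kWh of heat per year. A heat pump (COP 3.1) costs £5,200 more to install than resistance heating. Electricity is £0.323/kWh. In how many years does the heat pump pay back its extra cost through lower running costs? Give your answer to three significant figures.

1.83 years

Resistance: 13000 kWh × £0.323 = £4,199.00/yr
Heat pump: 13000 / 3.1 = 4194 kWh in → × £0.323 = £1,354.52/yr
Annual savings = £2,844.48
Payback = £5,200 / £2,844.48 = 1.83 years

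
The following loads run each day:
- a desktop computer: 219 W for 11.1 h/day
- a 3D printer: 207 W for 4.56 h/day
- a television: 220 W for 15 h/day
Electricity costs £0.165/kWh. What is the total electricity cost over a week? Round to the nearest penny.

desktop computer: 219 W × 11.1 h × 7 d = 17,016 Wh = 17.02 kWh
3D printer: 207 W × 4.56 h × 7 d = 6,607 Wh = 6.607 kWh
television: 220 W × 15 h × 7 d = 23,100 Wh = 23.1 kWh
Total energy = 17.02 + 6.607 + 23.1 = 46.72 kWh
Cost = 46.72 kWh × £0.165 = £7.71

£7.71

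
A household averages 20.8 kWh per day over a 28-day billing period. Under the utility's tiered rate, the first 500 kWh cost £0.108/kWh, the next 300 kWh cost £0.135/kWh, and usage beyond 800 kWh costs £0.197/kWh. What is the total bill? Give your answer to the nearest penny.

£65.12

Usage = 20.8 kWh/day × 28 days = 582.4 kWh
First 500 kWh × £0.108 = £54.00
Next 82.4 kWh × £0.135 = £11.12
Remaining tier: 0 kWh (not reached)
Total = £65.12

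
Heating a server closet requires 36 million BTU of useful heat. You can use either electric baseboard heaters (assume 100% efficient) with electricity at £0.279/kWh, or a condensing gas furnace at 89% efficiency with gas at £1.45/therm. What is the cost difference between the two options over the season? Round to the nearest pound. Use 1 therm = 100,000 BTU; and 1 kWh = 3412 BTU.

£2357

Heat load = 36 × 10⁶ BTU = 36,000,000 BTU
Gas: input = 36,000,000 / 0.89 = 40,449,438 BTU = 404.5 therm → 404.5 × £1.45 = £586.52
Electric: 36,000,000 BTU / 3412 = 10,550 kWh → × £0.279 = £2,943.73
Difference = |£586.52 − £2,943.73| = £2,357.21 ≈ £2357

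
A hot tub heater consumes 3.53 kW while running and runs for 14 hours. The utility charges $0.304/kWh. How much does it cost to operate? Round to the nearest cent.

$15.02

Energy = 3530 W × 14 h = 49,420 Wh = 49.42 kWh
Cost = 49.42 kWh × $0.304/kWh = $15.02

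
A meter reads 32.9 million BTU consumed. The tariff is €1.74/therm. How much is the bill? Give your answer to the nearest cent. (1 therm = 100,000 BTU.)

€572.46

32.9 million BTU × (10 therm/million BTU) = 329 therm
Cost = 329 therm × €1.74/therm = €572.46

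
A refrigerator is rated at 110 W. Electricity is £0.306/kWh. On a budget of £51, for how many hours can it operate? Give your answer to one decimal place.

Energy budget = £51 / £0.306 per kWh = 166.7 kWh = 166,667 Wh
Runtime = 166,667 Wh / 110 W = 1,515 h

1515.2 h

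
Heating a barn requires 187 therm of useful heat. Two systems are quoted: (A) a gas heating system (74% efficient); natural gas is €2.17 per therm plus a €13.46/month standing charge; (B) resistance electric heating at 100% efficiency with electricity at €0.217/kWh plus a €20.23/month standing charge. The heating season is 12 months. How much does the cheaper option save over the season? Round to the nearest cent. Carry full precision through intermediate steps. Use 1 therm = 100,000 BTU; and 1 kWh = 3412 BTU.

€722.18

Heat load = 187 therm × 100,000 = 18,700,000 BTU
Gas: input = 18,700,000 / 0.74 = 25,270,270 BTU = 252.7 therm → 252.7 × €2.17 = €548.36; + 12 × €13.46 standing = €709.88
Electric: 18,700,000 BTU / 3412 = 5,481 kWh → × €0.217 = €1,189.30; + 12 × €20.23 standing = €1,432.06
Difference = |€709.88 − €1,432.06| = €722.18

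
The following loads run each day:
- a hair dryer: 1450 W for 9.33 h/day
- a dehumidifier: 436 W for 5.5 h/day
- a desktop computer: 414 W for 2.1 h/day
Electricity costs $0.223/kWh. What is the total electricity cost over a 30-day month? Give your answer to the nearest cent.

hair dryer: 1450 W × 9.33 h × 30 d = 405,855 Wh = 405.9 kWh
dehumidifier: 436 W × 5.5 h × 30 d = 71,940 Wh = 71.94 kWh
desktop computer: 414 W × 2.1 h × 30 d = 26,082 Wh = 26.08 kWh
Total energy = 405.9 + 71.94 + 26.08 = 503.9 kWh
Cost = 503.9 kWh × $0.223 = $112.36

$112.36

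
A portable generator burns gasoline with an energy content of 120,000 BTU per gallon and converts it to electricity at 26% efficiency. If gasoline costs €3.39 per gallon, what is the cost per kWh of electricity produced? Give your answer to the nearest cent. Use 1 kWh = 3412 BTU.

€0.37

Electrical output per gallon = 120,000 BTU × 0.26 / 3412 BTU/kWh = 9.144 kWh
Cost per kWh = €3.39 / 9.144 kWh = €0.371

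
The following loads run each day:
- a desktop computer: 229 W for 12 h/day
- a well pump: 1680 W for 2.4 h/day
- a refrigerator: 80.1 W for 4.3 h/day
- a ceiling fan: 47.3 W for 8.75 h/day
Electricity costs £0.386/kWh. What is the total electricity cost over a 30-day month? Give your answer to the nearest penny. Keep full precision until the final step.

desktop computer: 229 W × 12 h × 30 d = 82,440 Wh = 82.44 kWh
well pump: 1680 W × 2.4 h × 30 d = 120,960 Wh = 121 kWh
refrigerator: 80.1 W × 4.3 h × 30 d = 10,333 Wh = 10.33 kWh
ceiling fan: 47.3 W × 8.75 h × 30 d = 12,416 Wh = 12.42 kWh
Total energy = 82.44 + 121 + 10.33 + 12.42 = 226.1 kWh
Cost = 226.1 kWh × £0.386 = £87.29

£87.29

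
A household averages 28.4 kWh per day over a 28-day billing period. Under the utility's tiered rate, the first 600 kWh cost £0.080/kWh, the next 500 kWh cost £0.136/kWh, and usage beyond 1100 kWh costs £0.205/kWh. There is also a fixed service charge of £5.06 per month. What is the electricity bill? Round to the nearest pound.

Usage = 28.4 kWh/day × 28 days = 795.2 kWh
First 600 kWh × £0.080 = £48.00
Next 195.2 kWh × £0.136 = £26.55
Remaining tier: 0 kWh (not reached)
Energy charge = £74.55; + service £5.06 = £79.61 ≈ £80

£80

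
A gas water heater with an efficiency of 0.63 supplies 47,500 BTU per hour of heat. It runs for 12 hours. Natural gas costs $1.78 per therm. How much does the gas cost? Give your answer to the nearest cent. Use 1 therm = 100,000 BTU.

Heat delivered = 47,500 BTU/h × 12 h = 570,000 BTU
Gas input = 570,000 / 0.63 = 904,762 BTU
= 904,762 / 100,000 = 9.048 therm
Cost = 9.048 × $1.78/therm = $16.10

$16.10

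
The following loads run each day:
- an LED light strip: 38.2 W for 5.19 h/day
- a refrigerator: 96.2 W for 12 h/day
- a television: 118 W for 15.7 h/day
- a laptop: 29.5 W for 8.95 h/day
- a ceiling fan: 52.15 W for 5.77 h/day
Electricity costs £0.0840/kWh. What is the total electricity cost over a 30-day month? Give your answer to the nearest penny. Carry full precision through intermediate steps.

LED light strip: 38.2 W × 5.19 h × 30 d = 5,948 Wh = 5.948 kWh
refrigerator: 96.2 W × 12 h × 30 d = 34,632 Wh = 34.63 kWh
television: 118 W × 15.7 h × 30 d = 55,578 Wh = 55.58 kWh
laptop: 29.5 W × 8.95 h × 30 d = 7,921 Wh = 7.921 kWh
ceiling fan: 52.15 W × 5.77 h × 30 d = 9,027 Wh = 9.027 kWh
Total energy = 5.948 + 34.63 + 55.58 + 7.921 + 9.027 = 113.1 kWh
Cost = 113.1 kWh × £0.0840 = £9.50

£9.50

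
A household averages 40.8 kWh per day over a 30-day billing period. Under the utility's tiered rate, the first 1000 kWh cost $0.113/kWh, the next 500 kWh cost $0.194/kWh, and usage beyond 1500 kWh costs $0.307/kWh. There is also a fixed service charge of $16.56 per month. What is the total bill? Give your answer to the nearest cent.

Usage = 40.8 kWh/day × 30 days = 1224 kWh
First 1000 kWh × $0.113 = $113.00
Next 224 kWh × $0.194 = $43.46
Remaining tier: 0 kWh (not reached)
Energy charge = $156.46; + service $16.56 = $173.02

$173.02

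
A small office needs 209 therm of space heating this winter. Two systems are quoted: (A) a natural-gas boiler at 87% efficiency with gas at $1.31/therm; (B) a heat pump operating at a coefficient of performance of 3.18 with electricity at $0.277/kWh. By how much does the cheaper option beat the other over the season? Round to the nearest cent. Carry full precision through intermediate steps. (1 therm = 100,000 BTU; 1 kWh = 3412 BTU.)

Heat load = 209 therm × 100,000 = 20,900,000 BTU
Gas: input = 20,900,000 / 0.87 = 24,022,989 BTU = 240.2 therm → 240.2 × $1.31 = $314.70
Heat pump: 20,900,000 BTU / 3412 = 6,125 kWh heat; / 3.18 = 1,926 kWh in → × $0.277 = $533.57
Difference = |$314.70 − $533.57| = $218.87

$218.87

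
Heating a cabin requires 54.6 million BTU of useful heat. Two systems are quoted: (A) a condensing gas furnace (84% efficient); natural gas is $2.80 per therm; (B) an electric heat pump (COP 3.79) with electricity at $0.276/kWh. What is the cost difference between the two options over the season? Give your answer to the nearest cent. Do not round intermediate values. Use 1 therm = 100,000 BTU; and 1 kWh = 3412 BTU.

Heat load = 54.6 × 10⁶ BTU = 54,600,000 BTU
Gas: input = 54,600,000 / 0.84 = 65,000,000 BTU = 650 therm → 650 × $2.80 = $1,820.00
Heat pump: 54,600,000 BTU / 3412 = 16,000 kWh heat; / 3.79 = 4,222 kWh in → × $0.276 = $1,165.34
Difference = |$1,820.00 − $1,165.34| = $654.66

$654.66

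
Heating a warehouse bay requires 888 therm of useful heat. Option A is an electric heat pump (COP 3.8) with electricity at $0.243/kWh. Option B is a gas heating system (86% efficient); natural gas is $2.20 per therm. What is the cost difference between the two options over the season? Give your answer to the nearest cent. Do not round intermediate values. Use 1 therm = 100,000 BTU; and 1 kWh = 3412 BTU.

$607.35

Heat load = 888 therm × 100,000 = 88,800,000 BTU
Gas: input = 88,800,000 / 0.86 = 103,255,814 BTU = 1,033 therm → 1,033 × $2.20 = $2,271.63
Heat pump: 88,800,000 BTU / 3412 = 26,030 kWh heat; / 3.8 = 6,849 kWh in → × $0.243 = $1,664.28
Difference = |$2,271.63 − $1,664.28| = $607.35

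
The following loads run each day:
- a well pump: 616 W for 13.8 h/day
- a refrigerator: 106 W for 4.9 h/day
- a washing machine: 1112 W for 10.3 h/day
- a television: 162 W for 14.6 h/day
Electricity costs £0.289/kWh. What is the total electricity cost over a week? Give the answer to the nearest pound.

well pump: 616 W × 13.8 h × 7 d = 59,506 Wh = 59.51 kWh
refrigerator: 106 W × 4.9 h × 7 d = 3,636 Wh = 3.636 kWh
washing machine: 1112 W × 10.3 h × 7 d = 80,175 Wh = 80.18 kWh
television: 162 W × 14.6 h × 7 d = 16,556 Wh = 16.56 kWh
Total energy = 59.51 + 3.636 + 80.18 + 16.56 = 159.9 kWh
Cost = 159.9 kWh × £0.289 = £46.20 ≈ £46

£46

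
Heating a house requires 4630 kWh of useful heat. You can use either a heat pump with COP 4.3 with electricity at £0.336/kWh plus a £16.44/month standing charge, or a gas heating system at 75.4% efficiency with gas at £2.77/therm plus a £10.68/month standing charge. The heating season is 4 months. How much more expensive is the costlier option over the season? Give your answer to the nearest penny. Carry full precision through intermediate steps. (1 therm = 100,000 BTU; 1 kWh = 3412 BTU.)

Heat load = 4630 kWh × 3412 = 15,797,560 BTU
Gas: input = 15,797,560 / 0.754 = 20,951,671 BTU = 209.5 therm → 209.5 × £2.77 = £580.36; + 4 × £10.68 standing = £623.08
Heat pump: 15,797,560 BTU / 3412 = 4,630 kWh heat; / 4.3 = 1,077 kWh in → × £0.336 = £361.79; + 4 × £16.44 standing = £427.55
Difference = |£623.08 − £427.55| = £195.54

£195.54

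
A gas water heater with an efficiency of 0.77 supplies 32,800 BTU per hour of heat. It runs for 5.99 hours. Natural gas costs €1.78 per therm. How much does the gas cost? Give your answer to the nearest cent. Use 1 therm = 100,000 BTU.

Heat delivered = 32,800 BTU/h × 5.99 h = 196,472 BTU
Gas input = 196,472 / 0.77 = 255,158 BTU
= 255,158 / 100,000 = 2.552 therm
Cost = 2.552 × €1.78/therm = €4.54

€4.54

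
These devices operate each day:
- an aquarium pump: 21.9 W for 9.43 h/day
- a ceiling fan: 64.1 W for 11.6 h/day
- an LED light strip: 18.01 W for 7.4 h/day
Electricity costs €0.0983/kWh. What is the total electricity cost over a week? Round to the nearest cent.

aquarium pump: 21.9 W × 9.43 h × 7 d = 1,446 Wh = 1.446 kWh
ceiling fan: 64.1 W × 11.6 h × 7 d = 5,205 Wh = 5.205 kWh
LED light strip: 18.01 W × 7.4 h × 7 d = 933 Wh = 0.9329 kWh
Total energy = 1.446 + 5.205 + 0.9329 = 7.583 kWh
Cost = 7.583 kWh × €0.0983 = €0.75

€0.75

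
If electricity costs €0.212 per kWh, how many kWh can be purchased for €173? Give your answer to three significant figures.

816 kWh

€173 / €0.212 per kWh = 816 kWh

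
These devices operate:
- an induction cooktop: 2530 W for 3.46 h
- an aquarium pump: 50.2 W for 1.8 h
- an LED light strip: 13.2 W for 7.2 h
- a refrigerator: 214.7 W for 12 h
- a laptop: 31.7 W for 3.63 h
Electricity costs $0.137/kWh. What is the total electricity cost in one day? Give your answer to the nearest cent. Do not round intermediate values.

induction cooktop: 2530 W × 3.46 h = 8,754 Wh = 8.754 kWh
aquarium pump: 50.2 W × 1.8 h = 90 Wh = 0.09036 kWh
LED light strip: 13.2 W × 7.2 h = 95 Wh = 0.09504 kWh
refrigerator: 214.7 W × 12 h = 2,576 Wh = 2.576 kWh
laptop: 31.7 W × 3.63 h = 115 Wh = 0.1151 kWh
Total energy = 8.754 + 0.09036 + 0.09504 + 2.576 + 0.1151 = 11.63 kWh
Cost = 11.63 kWh × $0.137 = $1.59

$1.59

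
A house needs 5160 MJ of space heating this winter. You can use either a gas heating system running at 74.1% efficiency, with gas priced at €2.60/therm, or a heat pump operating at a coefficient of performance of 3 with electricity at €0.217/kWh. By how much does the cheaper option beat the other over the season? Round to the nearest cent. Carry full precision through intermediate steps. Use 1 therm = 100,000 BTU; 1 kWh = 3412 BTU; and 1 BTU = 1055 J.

€67.93

Heat load = 5160 MJ = 5,160,000,000 J / 1055 = 4,890,995 BTU
Gas: input = 4,890,995 / 0.741 = 6,600,533 BTU = 66.01 therm → 66.01 × €2.60 = €171.61
Heat pump: 4,890,995 BTU / 3412 = 1,433 kWh heat; / 3 = 477.8 kWh in → × €0.217 = €103.69
Difference = |€171.61 − €103.69| = €67.93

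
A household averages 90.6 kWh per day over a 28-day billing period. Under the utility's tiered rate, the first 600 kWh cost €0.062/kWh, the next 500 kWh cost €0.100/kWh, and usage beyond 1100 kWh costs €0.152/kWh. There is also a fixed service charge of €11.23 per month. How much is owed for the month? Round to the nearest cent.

€316.82

Usage = 90.6 kWh/day × 28 days = 2536.8 kWh
First 600 kWh × €0.062 = €37.20
Next 500 kWh × €0.100 = €50.00
Remaining 1436.8 kWh × €0.152 = €218.39
Energy charge = €305.59; + service €11.23 = €316.82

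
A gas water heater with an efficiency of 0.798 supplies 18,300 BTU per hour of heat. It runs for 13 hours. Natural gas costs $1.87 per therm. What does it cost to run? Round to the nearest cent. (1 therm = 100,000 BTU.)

$5.57

Heat delivered = 18,300 BTU/h × 13 h = 237,900 BTU
Gas input = 237,900 / 0.798 = 298,120 BTU
= 298,120 / 100,000 = 2.981 therm
Cost = 2.981 × $1.87/therm = $5.57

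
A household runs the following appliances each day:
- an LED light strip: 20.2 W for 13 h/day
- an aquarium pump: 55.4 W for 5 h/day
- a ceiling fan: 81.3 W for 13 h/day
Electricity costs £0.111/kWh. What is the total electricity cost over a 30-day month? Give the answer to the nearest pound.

£5

LED light strip: 20.2 W × 13 h × 30 d = 7,878 Wh = 7.878 kWh
aquarium pump: 55.4 W × 5 h × 30 d = 8,310 Wh = 8.31 kWh
ceiling fan: 81.3 W × 13 h × 30 d = 31,707 Wh = 31.71 kWh
Total energy = 7.878 + 8.31 + 31.71 = 47.89 kWh
Cost = 47.89 kWh × £0.111 = £5.32 ≈ £5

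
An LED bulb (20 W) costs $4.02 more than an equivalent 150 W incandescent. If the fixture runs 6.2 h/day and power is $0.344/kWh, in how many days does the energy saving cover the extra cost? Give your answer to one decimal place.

Power saved = 150 − 20 = 130 W
Daily energy saved = 130 W × 6.2 h = 806 Wh = 0.806 kWh
Daily savings = 0.806 × $0.344 = $0.2773
Payback = $4.02 / $0.2773 per day = 14.5 days

14.5 days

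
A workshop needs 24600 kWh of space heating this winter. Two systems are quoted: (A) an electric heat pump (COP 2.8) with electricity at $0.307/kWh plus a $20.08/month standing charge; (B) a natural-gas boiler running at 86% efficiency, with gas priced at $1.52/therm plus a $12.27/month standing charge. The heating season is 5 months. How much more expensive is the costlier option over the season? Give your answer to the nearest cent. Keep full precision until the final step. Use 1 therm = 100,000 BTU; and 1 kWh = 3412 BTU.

$1252.76

Heat load = 24600 kWh × 3412 = 83,935,200 BTU
Gas: input = 83,935,200 / 0.86 = 97,599,070 BTU = 976 therm → 976 × $1.52 = $1,483.51; + 5 × $12.27 standing = $1,544.86
Heat pump: 83,935,200 BTU / 3412 = 24,600 kWh heat; / 2.8 = 8,786 kWh in → × $0.307 = $2,697.21; + 5 × $20.08 standing = $2,797.61
Difference = |$1,544.86 − $2,797.61| = $1,252.76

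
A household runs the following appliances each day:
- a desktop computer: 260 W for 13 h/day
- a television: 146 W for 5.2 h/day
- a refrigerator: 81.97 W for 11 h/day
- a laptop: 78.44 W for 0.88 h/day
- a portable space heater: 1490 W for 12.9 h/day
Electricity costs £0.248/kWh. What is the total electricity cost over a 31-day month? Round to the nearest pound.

desktop computer: 260 W × 13 h × 31 d = 104,780 Wh = 104.8 kWh
television: 146 W × 5.2 h × 31 d = 23,535 Wh = 23.54 kWh
refrigerator: 81.97 W × 11 h × 31 d = 27,952 Wh = 27.95 kWh
laptop: 78.44 W × 0.88 h × 31 d = 2,140 Wh = 2.14 kWh
portable space heater: 1490 W × 12.9 h × 31 d = 595,851 Wh = 595.9 kWh
Total energy = 104.8 + 23.54 + 27.95 + 2.14 + 595.9 = 754.3 kWh
Cost = 754.3 kWh × £0.248 = £187.06 ≈ £187

£187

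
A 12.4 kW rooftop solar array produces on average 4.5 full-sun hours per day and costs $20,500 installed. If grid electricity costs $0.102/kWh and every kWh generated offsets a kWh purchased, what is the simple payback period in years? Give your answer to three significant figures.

Daily generation = 12.4 kW × 4.5 h = 55.8 kWh
Annual generation = 55.8 × 365 = 20367 kWh
Annual savings = 20367 × $0.102 = $2,077.43
Payback = $20,500 / $2,077.43 = 9.87 years

9.87 years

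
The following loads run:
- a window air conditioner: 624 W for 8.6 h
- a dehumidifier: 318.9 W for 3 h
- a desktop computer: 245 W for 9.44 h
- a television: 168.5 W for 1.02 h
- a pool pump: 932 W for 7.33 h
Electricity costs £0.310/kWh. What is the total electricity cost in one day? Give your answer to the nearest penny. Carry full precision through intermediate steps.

window air conditioner: 624 W × 8.6 h = 5,366 Wh = 5.366 kWh
dehumidifier: 318.9 W × 3 h = 957 Wh = 0.9567 kWh
desktop computer: 245 W × 9.44 h = 2,313 Wh = 2.313 kWh
television: 168.5 W × 1.02 h = 172 Wh = 0.1719 kWh
pool pump: 932 W × 7.33 h = 6,832 Wh = 6.832 kWh
Total energy = 5.366 + 0.9567 + 2.313 + 0.1719 + 6.832 = 15.64 kWh
Cost = 15.64 kWh × £0.310 = £4.85

£4.85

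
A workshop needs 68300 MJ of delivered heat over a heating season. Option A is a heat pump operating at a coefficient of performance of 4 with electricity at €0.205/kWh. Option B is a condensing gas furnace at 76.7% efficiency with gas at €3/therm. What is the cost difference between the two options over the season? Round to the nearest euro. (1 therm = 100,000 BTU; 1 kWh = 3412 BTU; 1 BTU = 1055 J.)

Heat load = 68300 MJ = 68,300,000,000 J / 1055 = 64,739,336 BTU
Gas: input = 64,739,336 / 0.767 = 84,405,915 BTU = 844.1 therm → 844.1 × €3 = €2,532.18
Heat pump: 64,739,336 BTU / 3412 = 18,970 kWh heat; / 4 = 4,744 kWh in → × €0.205 = €972.42
Difference = |€2,532.18 − €972.42| = €1,559.76 ≈ €1560

€1560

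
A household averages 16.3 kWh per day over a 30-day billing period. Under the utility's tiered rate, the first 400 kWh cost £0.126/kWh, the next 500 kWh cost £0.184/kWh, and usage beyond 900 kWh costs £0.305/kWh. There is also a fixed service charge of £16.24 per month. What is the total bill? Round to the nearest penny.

Usage = 16.3 kWh/day × 30 days = 489 kWh
First 400 kWh × £0.126 = £50.40
Next 89 kWh × £0.184 = £16.38
Remaining tier: 0 kWh (not reached)
Energy charge = £66.78; + service £16.24 = £83.02

£83.02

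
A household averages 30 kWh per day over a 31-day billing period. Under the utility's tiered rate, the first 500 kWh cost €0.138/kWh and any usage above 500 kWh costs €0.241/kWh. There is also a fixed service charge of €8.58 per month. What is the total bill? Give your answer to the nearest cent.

€181.21

Usage = 30 kWh/day × 31 days = 930 kWh
First 500 kWh × €0.138 = €69.00
Remaining 430 kWh × €0.241 = €103.63
Energy charge = €172.63; + service €8.58 = €181.21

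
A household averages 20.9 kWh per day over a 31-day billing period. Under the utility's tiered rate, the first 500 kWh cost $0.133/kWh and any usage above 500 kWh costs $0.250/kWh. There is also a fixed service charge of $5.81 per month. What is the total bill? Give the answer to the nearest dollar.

Usage = 20.9 kWh/day × 31 days = 647.9 kWh
First 500 kWh × $0.133 = $66.50
Remaining 147.9 kWh × $0.250 = $36.97
Energy charge = $103.47; + service $5.81 = $109.28 ≈ $109

$109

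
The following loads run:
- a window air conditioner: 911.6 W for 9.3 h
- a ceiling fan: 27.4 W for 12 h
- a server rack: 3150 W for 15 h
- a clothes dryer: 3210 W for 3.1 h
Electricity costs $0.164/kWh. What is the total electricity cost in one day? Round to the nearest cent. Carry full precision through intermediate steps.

$10.83

window air conditioner: 911.6 W × 9.3 h = 8,478 Wh = 8.478 kWh
ceiling fan: 27.4 W × 12 h = 329 Wh = 0.3288 kWh
server rack: 3150 W × 15 h = 47,250 Wh = 47.25 kWh
clothes dryer: 3210 W × 3.1 h = 9,951 Wh = 9.951 kWh
Total energy = 8.478 + 0.3288 + 47.25 + 9.951 = 66.01 kWh
Cost = 66.01 kWh × $0.164 = $10.83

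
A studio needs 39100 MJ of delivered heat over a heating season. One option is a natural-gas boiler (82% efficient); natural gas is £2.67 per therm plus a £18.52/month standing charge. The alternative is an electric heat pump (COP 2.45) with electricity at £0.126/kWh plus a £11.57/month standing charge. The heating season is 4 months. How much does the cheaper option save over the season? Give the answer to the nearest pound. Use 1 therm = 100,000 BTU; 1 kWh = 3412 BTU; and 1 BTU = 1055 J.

Heat load = 39100 MJ = 39,100,000,000 J / 1055 = 37,061,611 BTU
Gas: input = 37,061,611 / 0.82 = 45,197,087 BTU = 452 therm → 452 × £2.67 = £1,206.76; + 4 × £18.52 standing = £1,280.84
Heat pump: 37,061,611 BTU / 3412 = 10,860 kWh heat; / 2.45 = 4,434 kWh in → × £0.126 = £558.62; + 4 × £11.57 standing = £604.90
Difference = |£1,280.84 − £604.90| = £675.94 ≈ £676

£676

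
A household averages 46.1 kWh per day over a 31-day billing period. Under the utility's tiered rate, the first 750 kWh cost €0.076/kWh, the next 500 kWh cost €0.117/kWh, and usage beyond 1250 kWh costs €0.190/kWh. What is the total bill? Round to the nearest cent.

€149.53

Usage = 46.1 kWh/day × 31 days = 1429.1 kWh
First 750 kWh × €0.076 = €57.00
Next 500 kWh × €0.117 = €58.50
Remaining 179.1 kWh × €0.190 = €34.03
Total = €149.53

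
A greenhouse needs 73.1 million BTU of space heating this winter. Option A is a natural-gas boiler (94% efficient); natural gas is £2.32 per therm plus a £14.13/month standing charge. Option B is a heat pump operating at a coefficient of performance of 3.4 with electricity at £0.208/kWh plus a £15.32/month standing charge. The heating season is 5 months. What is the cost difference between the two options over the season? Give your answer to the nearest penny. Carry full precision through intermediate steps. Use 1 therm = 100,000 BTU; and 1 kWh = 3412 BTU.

£487.55

Heat load = 73.1 × 10⁶ BTU = 73,100,000 BTU
Gas: input = 73,100,000 / 0.94 = 77,765,957 BTU = 777.7 therm → 777.7 × £2.32 = £1,804.17; + 5 × £14.13 standing = £1,874.82
Heat pump: 73,100,000 BTU / 3412 = 21,420 kWh heat; / 3.4 = 6,301 kWh in → × £0.208 = £1,310.67; + 5 × £15.32 standing = £1,387.27
Difference = |£1,874.82 − £1,387.27| = £487.55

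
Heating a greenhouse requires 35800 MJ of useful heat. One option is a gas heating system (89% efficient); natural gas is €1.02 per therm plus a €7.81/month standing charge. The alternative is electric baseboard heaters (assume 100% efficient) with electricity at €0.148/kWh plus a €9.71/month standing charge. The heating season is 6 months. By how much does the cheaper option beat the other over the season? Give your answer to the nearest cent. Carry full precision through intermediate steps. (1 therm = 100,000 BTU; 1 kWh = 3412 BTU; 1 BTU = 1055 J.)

Heat load = 35800 MJ = 35,800,000,000 J / 1055 = 33,933,649 BTU
Gas: input = 33,933,649 / 0.89 = 38,127,696 BTU = 381.3 therm → 381.3 × €1.02 = €388.90; + 6 × €7.81 standing = €435.76
Electric: 33,933,649 BTU / 3412 = 9,945 kWh → × €0.148 = €1,471.92; + 6 × €9.71 standing = €1,530.18
Difference = |€435.76 − €1,530.18| = €1,094.41

€1094.41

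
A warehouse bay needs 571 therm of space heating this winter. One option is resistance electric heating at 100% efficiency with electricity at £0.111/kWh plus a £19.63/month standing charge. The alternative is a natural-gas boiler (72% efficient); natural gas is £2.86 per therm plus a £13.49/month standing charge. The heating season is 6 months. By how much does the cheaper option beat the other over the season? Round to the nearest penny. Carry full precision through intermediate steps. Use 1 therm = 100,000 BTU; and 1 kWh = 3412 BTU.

£373.71

Heat load = 571 therm × 100,000 = 57,100,000 BTU
Gas: input = 57,100,000 / 0.72 = 79,305,556 BTU = 793.1 therm → 793.1 × £2.86 = £2,268.14; + 6 × £13.49 standing = £2,349.08
Electric: 57,100,000 BTU / 3412 = 16,740 kWh → × £0.111 = £1,857.59; + 6 × £19.63 standing = £1,975.37
Difference = |£2,349.08 − £1,975.37| = £373.71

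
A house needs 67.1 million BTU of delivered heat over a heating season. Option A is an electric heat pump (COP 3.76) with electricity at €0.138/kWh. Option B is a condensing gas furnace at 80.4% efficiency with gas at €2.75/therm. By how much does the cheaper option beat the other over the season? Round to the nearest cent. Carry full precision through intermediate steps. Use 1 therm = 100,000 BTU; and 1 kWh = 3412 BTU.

€1573.31

Heat load = 67.1 × 10⁶ BTU = 67,100,000 BTU
Gas: input = 67,100,000 / 0.804 = 83,457,711 BTU = 834.6 therm → 834.6 × €2.75 = €2,295.09
Heat pump: 67,100,000 BTU / 3412 = 19,670 kWh heat; / 3.76 = 5,230 kWh in → × €0.138 = €721.78
Difference = |€2,295.09 − €721.78| = €1,573.31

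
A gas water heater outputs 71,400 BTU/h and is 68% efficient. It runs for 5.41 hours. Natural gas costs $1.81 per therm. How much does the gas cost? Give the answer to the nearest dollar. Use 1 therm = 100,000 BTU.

$10

Heat delivered = 71,400 BTU/h × 5.41 h = 386,274 BTU
Gas input = 386,274 / 0.68 = 568,050 BTU
= 568,050 / 100,000 = 5.681 therm
Cost = 5.681 × $1.81/therm = $10.28 ≈ $10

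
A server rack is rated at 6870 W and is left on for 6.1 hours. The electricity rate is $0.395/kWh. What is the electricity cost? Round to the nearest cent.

$16.55

Energy = 6870 W × 6.1 h = 41,907 Wh = 41.91 kWh
Cost = 41.91 kWh × $0.395/kWh = $16.55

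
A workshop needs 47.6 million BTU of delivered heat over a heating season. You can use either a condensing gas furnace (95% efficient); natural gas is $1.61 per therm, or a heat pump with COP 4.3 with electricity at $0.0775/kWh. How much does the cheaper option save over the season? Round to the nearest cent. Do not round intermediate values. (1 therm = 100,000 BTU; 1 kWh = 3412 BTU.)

$555.26

Heat load = 47.6 × 10⁶ BTU = 47,600,000 BTU
Gas: input = 47,600,000 / 0.95 = 50,105,263 BTU = 501.1 therm → 501.1 × $1.61 = $806.69
Heat pump: 47,600,000 BTU / 3412 = 13,950 kWh heat; / 4.3 = 3,244 kWh in → × $0.0775 = $251.44
Difference = |$806.69 − $251.44| = $555.26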